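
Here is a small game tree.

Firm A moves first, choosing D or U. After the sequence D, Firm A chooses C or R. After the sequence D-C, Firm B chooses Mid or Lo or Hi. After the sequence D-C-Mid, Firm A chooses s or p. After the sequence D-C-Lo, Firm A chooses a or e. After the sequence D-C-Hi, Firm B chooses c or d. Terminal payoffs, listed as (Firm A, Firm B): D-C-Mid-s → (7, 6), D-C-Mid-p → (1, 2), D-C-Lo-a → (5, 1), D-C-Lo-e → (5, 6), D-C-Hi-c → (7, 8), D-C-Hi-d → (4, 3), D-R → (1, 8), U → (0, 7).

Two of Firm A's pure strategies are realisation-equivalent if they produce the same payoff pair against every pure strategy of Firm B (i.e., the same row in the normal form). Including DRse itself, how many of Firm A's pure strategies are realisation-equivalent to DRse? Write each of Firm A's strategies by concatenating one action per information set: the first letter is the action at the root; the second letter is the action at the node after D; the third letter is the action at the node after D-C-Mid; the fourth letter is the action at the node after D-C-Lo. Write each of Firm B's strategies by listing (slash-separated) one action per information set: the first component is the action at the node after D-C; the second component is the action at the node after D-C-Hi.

Row for DRse (columns Mid/c, Mid/d, Lo/c, Lo/d, Hi/c, Hi/d): (1,8) (1,8) (1,8) (1,8) (1,8) (1,8).
Under DRse, Firm A's choice at the node after D-C-Mid and at the node after D-C-Lo can never be reached regardless of what Firm B does, so varying those choices leaves every outcome unchanged.
Holding the reachable choices fixed and varying the unreachable ones freely already gives 2 × 2 = 4 equivalent strategies.
No other strategy reproduces this row, so those 4 are the full class: DRsa, DRse, DRpa, DRpe.

4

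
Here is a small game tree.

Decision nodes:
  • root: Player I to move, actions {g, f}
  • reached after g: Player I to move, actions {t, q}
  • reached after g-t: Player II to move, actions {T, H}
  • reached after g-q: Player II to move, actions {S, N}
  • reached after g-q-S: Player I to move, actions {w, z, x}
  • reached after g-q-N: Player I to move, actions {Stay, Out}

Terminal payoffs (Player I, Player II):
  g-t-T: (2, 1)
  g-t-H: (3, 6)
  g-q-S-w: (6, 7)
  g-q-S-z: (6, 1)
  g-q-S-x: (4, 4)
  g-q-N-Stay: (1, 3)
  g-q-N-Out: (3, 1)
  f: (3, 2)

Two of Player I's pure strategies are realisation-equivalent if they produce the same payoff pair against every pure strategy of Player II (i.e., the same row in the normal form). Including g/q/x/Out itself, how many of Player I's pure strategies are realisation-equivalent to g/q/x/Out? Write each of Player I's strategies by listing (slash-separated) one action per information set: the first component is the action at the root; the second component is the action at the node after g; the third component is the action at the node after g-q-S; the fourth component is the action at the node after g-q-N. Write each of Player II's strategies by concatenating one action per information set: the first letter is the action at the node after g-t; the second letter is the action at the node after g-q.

1

Row for g/q/x/Out (columns TS, TN, HS, HN): (4,4) (3,1) (4,4) (3,1).
Every one of Player I's information sets is on the play path for some reply by Player II when Player I follows g/q/x/Out.
Changing the action at any of them therefore changes at least one column, so only g/q/x/Out itself gives this row.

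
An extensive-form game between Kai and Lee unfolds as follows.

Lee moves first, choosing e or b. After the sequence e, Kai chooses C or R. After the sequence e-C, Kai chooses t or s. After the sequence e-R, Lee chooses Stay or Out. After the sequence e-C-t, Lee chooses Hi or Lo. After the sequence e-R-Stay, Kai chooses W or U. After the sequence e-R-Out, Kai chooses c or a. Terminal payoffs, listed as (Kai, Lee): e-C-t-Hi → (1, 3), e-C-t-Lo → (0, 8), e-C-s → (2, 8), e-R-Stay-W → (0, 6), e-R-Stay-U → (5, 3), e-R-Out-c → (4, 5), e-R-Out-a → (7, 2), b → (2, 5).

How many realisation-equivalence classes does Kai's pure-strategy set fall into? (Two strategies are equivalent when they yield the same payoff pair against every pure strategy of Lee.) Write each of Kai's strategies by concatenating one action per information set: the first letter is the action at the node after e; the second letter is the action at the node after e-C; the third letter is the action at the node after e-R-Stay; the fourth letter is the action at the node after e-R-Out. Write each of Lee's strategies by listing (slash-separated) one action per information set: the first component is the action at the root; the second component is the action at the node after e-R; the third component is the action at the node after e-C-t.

Kai has 16 pure strategies: CtWc, CtWa, CtUc, CtUa, CsWc, CsWa, CsUc, CsUa, RtWc, RtWa, RtUc, RtUa, RsWc, RsWa, RsUc, RsUa. Columns: e/Stay/Hi, e/Stay/Lo, e/Out/Hi, e/Out/Lo, b/Stay/Hi, b/Stay/Lo, b/Out/Hi, b/Out/Lo.
{CtWc, CtWa, CtUc, CtUa} → row (1,3) (0,8) (1,3) (0,8) (2,5) (2,5) (2,5) (2,5)
{CsWc, CsWa, CsUc, CsUa} → row (2,8) (2,8) (2,8) (2,8) (2,5) (2,5) (2,5) (2,5)
{RtWc, RsWc} → row (0,6) (0,6) (4,5) (4,5) (2,5) (2,5) (2,5) (2,5)
{RtWa, RsWa} → row (0,6) (0,6) (7,2) (7,2) (2,5) (2,5) (2,5) (2,5)
{RtUc, RsUc} → row (5,3) (5,3) (4,5) (4,5) (2,5) (2,5) (2,5) (2,5)
{RtUa, RsUa} → row (5,3) (5,3) (7,2) (7,2) (2,5) (2,5) (2,5) (2,5)
That's 6 distinct rows out of 16 strategies.

6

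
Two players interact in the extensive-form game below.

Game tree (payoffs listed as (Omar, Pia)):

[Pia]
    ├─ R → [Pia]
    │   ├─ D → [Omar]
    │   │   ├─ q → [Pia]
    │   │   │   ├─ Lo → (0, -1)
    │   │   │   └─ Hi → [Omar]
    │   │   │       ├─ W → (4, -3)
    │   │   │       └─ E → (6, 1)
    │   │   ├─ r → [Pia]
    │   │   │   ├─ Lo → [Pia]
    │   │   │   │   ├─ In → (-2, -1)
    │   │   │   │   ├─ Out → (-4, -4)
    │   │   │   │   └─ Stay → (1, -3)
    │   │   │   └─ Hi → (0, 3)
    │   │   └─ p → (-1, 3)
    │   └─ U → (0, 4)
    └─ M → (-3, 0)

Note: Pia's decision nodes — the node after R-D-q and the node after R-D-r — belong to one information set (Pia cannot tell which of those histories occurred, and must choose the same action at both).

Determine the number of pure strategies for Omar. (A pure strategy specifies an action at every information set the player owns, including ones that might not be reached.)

6

Omar owns the node after R-D with actions {q, r, p} — three choices.
Omar owns the node after R-D-q-Hi with actions {W, E} — two choices.
A pure strategy fixes one action at each information set independently, so the count is the product 3 × 2 = 6.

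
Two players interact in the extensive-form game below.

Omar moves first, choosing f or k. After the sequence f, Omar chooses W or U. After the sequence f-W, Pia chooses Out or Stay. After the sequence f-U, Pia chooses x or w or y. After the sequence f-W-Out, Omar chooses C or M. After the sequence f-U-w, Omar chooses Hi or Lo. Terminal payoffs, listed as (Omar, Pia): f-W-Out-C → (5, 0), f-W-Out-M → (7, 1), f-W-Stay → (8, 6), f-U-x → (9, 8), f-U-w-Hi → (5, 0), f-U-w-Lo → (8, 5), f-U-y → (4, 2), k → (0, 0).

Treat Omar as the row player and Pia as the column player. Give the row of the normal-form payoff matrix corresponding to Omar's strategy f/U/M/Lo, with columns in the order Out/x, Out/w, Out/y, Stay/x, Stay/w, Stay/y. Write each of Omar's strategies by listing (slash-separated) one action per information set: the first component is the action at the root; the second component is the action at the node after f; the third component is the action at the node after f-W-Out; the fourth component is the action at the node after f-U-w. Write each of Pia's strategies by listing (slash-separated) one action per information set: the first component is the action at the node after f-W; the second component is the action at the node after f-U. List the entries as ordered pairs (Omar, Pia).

(9,8) (8,5) (4,2) (9,8) (8,5) (4,2)

vs Out/x: Omar plays f → Omar plays U at [f] → Pia plays x at [f-U] → (9, 8)
vs Out/w: Omar plays f → Omar plays U at [f] → Pia plays w at [f-U] → Omar plays Lo at [f-U-w] → (8, 5)
vs Out/y: Omar plays f → Omar plays U at [f] → Pia plays y at [f-U] → (4, 2)
vs Stay/x: Omar plays f → Omar plays U at [f] → Pia plays x at [f-U] → (9, 8)
vs Stay/w: Omar plays f → Omar plays U at [f] → Pia plays w at [f-U] → Omar plays Lo at [f-U-w] → (8, 5)
vs Stay/y: Omar plays f → Omar plays U at [f] → Pia plays y at [f-U] → (4, 2)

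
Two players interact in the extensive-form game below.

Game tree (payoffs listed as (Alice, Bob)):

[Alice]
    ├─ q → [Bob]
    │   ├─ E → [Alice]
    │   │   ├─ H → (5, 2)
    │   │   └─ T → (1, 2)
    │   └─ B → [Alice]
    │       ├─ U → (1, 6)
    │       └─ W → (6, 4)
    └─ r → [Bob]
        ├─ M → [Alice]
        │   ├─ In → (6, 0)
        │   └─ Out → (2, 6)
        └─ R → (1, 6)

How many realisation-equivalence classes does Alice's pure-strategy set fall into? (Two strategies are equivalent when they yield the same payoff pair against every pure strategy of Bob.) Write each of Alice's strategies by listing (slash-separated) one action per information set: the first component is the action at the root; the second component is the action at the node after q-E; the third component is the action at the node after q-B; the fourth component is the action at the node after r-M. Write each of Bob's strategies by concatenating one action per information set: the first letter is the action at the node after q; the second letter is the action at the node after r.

Alice has 16 pure strategies: q/H/U/In, q/H/U/Out, q/H/W/In, q/H/W/Out, q/T/U/In, q/T/U/Out, q/T/W/In, q/T/W/Out, r/H/U/In, r/H/U/Out, r/H/W/In, r/H/W/Out, r/T/U/In, r/T/U/Out, r/T/W/In, r/T/W/Out. Columns: EM, ER, BM, BR.
{q/H/U/In, q/H/U/Out} → row (5,2) (5,2) (1,6) (1,6)
{q/H/W/In, q/H/W/Out} → row (5,2) (5,2) (6,4) (6,4)
{q/T/U/In, q/T/U/Out} → row (1,2) (1,2) (1,6) (1,6)
{q/T/W/In, q/T/W/Out} → row (1,2) (1,2) (6,4) (6,4)
{r/H/U/In, r/H/W/In, r/T/U/In, r/T/W/In} → row (6,0) (1,6) (6,0) (1,6)
{r/H/U/Out, r/H/W/Out, r/T/U/Out, r/T/W/Out} → row (2,6) (1,6) (2,6) (1,6)
That's 6 distinct rows out of 16 strategies.

6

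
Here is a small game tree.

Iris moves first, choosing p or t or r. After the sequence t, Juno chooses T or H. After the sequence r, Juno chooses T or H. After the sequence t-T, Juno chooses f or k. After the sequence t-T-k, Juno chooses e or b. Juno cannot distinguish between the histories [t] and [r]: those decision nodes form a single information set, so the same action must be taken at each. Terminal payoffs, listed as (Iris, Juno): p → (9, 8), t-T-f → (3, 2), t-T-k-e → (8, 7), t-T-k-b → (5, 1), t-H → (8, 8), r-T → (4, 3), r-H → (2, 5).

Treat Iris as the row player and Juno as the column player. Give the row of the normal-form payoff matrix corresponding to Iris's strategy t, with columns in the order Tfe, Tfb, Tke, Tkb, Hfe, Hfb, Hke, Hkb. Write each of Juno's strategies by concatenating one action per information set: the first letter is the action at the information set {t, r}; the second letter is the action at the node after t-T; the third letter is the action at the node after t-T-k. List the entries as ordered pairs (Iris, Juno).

(3,2) (3,2) (8,7) (5,1) (8,8) (8,8) (8,8) (8,8)

vs Tfe: Iris plays t → Juno plays T at [t] → Juno plays f at [t-T] → (3, 2)
vs Tfb: Iris plays t → Juno plays T at [t] → Juno plays f at [t-T] → (3, 2)
vs Tke: Iris plays t → Juno plays T at [t] → Juno plays k at [t-T] → Juno plays e at [t-T-k] → (8, 7)
vs Tkb: Iris plays t → Juno plays T at [t] → Juno plays k at [t-T] → Juno plays b at [t-T-k] → (5, 1)
vs Hfe: Iris plays t → Juno plays H at [t] → (8, 8)
vs Hfb: Iris plays t → Juno plays H at [t] → (8, 8)
vs Hke: Iris plays t → Juno plays H at [t] → (8, 8)
vs Hkb: Iris plays t → Juno plays H at [t] → (8, 8)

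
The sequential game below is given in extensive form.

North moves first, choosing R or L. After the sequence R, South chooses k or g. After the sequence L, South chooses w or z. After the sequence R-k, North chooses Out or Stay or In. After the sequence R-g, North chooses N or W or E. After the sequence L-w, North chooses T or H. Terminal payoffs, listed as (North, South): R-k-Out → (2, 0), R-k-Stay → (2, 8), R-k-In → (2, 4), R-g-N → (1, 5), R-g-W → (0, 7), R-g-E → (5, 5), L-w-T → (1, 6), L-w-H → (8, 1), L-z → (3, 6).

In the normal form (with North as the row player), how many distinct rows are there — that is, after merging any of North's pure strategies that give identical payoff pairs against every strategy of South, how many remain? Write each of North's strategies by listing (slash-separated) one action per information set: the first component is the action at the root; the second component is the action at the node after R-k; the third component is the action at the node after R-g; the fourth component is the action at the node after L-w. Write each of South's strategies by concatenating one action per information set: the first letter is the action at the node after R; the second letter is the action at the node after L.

11

North has 36 pure strategies: R/Out/N/T, R/Out/N/H, R/Out/W/T, R/Out/W/H, R/Out/E/T, R/Out/E/H, R/Stay/N/T, R/Stay/N/H, R/Stay/W/T, R/Stay/W/H, R/Stay/E/T, R/Stay/E/H, R/In/N/T, R/In/N/H, R/In/W/T, R/In/W/H, R/In/E/T, R/In/E/H, L/Out/N/T, L/Out/N/H, L/Out/W/T, L/Out/W/H, L/Out/E/T, L/Out/E/H, L/Stay/N/T, L/Stay/N/H, L/Stay/W/T, L/Stay/W/H, L/Stay/E/T, L/Stay/E/H, L/In/N/T, L/In/N/H, L/In/W/T, L/In/W/H, L/In/E/T, L/In/E/H. Columns: kw, kz, gw, gz.
{R/Out/N/T, R/Out/N/H} → row (2,0) (2,0) (1,5) (1,5)
{R/Out/W/T, R/Out/W/H} → row (2,0) (2,0) (0,7) (0,7)
{R/Out/E/T, R/Out/E/H} → row (2,0) (2,0) (5,5) (5,5)
{R/Stay/N/T, R/Stay/N/H} → row (2,8) (2,8) (1,5) (1,5)
{R/Stay/W/T, R/Stay/W/H} → row (2,8) (2,8) (0,7) (0,7)
{R/Stay/E/T, R/Stay/E/H} → row (2,8) (2,8) (5,5) (5,5)
{R/In/N/T, R/In/N/H} → row (2,4) (2,4) (1,5) (1,5)
{R/In/W/T, R/In/W/H} → row (2,4) (2,4) (0,7) (0,7)
{R/In/E/T, R/In/E/H} → row (2,4) (2,4) (5,5) (5,5)
{L/Out/N/T, L/Out/W/T, L/Out/E/T, L/Stay/N/T, L/Stay/W/T, L/Stay/E/T, L/In/N/T, L/In/W/T, L/In/E/T} → row (1,6) (3,6) (1,6) (3,6)
{L/Out/N/H, L/Out/W/H, L/Out/E/H, L/Stay/N/H, L/Stay/W/H, L/Stay/E/H, L/In/N/H, L/In/W/H, L/In/E/H} → row (8,1) (3,6) (8,1) (3,6)
That's 11 distinct rows out of 36 strategies.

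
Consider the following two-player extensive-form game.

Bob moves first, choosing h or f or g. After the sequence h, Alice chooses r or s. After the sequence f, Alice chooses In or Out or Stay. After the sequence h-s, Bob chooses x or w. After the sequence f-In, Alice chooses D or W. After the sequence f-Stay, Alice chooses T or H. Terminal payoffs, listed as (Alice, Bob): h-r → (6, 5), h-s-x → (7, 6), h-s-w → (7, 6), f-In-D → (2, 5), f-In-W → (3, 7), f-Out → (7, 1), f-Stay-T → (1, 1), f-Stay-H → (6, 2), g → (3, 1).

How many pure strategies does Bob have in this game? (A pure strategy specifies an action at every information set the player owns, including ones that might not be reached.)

Bob owns the root with actions {h, f, g} — three choices.
Bob owns the node after h-s with actions {x, w} — two choices.
A pure strategy fixes one action at each information set independently, so the count is the product 3 × 2 = 6.
(For reference, Alice has 24 pure strategies, giving a 6×24 normal-form matrix.)

6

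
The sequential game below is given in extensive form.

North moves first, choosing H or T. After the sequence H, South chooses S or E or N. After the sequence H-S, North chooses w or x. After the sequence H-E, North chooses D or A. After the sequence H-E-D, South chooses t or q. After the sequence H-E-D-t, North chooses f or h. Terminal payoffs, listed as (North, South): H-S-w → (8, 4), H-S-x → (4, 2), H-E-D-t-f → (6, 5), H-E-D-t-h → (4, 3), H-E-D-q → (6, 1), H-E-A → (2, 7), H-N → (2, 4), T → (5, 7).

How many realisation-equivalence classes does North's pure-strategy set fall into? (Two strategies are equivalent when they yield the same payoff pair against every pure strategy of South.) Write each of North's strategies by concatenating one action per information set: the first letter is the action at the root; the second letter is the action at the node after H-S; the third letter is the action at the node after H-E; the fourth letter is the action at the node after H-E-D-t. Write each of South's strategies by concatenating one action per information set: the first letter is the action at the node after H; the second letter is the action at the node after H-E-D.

North has 16 pure strategies: HwDf, HwDh, HwAf, HwAh, HxDf, HxDh, HxAf, HxAh, TwDf, TwDh, TwAf, TwAh, TxDf, TxDh, TxAf, TxAh. Columns: St, Sq, Et, Eq, Nt, Nq.
{HwDf} → row (8,4) (8,4) (6,5) (6,1) (2,4) (2,4)
{HwDh} → row (8,4) (8,4) (4,3) (6,1) (2,4) (2,4)
{HwAf, HwAh} → row (8,4) (8,4) (2,7) (2,7) (2,4) (2,4)
{HxDf} → row (4,2) (4,2) (6,5) (6,1) (2,4) (2,4)
{HxDh} → row (4,2) (4,2) (4,3) (6,1) (2,4) (2,4)
{HxAf, HxAh} → row (4,2) (4,2) (2,7) (2,7) (2,4) (2,4)
{TwDf, TwDh, TwAf, TwAh, TxDf, TxDh, TxAf, TxAh} → row (5,7) (5,7) (5,7) (5,7) (5,7) (5,7)
That's 7 distinct rows out of 16 strategies.

7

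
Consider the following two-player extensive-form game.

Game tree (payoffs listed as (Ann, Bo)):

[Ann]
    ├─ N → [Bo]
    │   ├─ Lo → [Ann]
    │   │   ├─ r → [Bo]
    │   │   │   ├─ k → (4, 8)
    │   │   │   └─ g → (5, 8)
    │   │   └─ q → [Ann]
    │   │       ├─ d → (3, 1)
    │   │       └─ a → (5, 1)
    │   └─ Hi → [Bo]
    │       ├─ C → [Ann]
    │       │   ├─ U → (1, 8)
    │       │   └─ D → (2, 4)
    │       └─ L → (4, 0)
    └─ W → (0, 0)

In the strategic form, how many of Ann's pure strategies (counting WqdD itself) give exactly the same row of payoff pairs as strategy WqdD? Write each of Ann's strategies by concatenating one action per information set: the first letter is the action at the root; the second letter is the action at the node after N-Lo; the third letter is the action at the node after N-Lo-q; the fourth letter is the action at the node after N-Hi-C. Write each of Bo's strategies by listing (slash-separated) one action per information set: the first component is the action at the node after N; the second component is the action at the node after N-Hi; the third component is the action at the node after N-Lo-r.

8

Row for WqdD (columns Lo/C/k, Lo/C/g, Lo/L/k, Lo/L/g, Hi/C/k, Hi/C/g, Hi/L/k, Hi/L/g): (0,0) (0,0) (0,0) (0,0) (0,0) (0,0) (0,0) (0,0).
Under WqdD, Ann's choice at the node after N-Lo and at the node after N-Lo-q and at the node after N-Hi-C can never be reached regardless of what Bo does, so varying those choices leaves every outcome unchanged.
Holding the reachable choices fixed and varying the unreachable ones freely already gives 2 × 2 × 2 = 8 equivalent strategies.
No other strategy reproduces this row, so those 8 are the full class: WrdU, WrdD, WraU, WraD, WqdU, WqdD, WqaU, WqaD.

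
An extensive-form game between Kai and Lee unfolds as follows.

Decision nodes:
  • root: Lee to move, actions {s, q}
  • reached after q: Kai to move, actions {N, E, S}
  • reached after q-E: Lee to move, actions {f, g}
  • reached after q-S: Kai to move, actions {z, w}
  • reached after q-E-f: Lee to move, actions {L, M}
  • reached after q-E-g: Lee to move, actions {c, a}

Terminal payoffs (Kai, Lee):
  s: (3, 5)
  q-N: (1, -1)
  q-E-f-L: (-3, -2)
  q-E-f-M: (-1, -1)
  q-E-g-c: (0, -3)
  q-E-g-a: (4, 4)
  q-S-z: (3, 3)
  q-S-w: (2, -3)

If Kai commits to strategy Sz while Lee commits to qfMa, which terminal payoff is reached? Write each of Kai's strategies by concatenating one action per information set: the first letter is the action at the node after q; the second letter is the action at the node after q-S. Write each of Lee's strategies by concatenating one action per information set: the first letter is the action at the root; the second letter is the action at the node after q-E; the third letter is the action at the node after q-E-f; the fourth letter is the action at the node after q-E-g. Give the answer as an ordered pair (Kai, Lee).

Trace the play path from the root:
  Lee plays q
  Kai plays S at [q]
  Kai plays z at [q-S]
→ terminal payoff (3, 3).
(Lee's choice at the node after q-E is never reached on this path, so it doesn't affect the outcome.)

(3, 3)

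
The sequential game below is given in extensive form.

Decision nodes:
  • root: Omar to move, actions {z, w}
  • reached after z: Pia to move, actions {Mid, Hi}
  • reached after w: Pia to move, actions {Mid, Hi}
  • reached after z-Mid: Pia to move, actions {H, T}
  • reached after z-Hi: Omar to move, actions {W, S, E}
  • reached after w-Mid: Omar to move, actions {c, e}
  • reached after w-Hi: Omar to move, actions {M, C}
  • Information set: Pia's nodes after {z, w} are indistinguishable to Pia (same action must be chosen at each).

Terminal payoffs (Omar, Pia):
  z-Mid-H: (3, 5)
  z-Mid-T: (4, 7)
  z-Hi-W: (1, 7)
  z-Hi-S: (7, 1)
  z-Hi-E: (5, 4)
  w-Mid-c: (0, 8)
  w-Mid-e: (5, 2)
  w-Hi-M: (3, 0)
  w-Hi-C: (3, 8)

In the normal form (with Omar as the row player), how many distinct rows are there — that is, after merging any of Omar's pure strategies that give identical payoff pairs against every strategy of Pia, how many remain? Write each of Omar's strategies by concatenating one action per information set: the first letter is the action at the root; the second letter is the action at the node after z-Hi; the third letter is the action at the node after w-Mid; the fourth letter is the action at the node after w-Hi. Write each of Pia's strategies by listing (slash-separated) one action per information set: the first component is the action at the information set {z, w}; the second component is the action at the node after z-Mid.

7

Omar has 24 pure strategies: zWcM, zWcC, zWeM, zWeC, zScM, zScC, zSeM, zSeC, zEcM, zEcC, zEeM, zEeC, wWcM, wWcC, wWeM, wWeC, wScM, wScC, wSeM, wSeC, wEcM, wEcC, wEeM, wEeC. Columns: Mid/H, Mid/T, Hi/H, Hi/T.
{zWcM, zWcC, zWeM, zWeC} → row (3,5) (4,7) (1,7) (1,7)
{zScM, zScC, zSeM, zSeC} → row (3,5) (4,7) (7,1) (7,1)
{zEcM, zEcC, zEeM, zEeC} → row (3,5) (4,7) (5,4) (5,4)
{wWcM, wScM, wEcM} → row (0,8) (0,8) (3,0) (3,0)
{wWcC, wScC, wEcC} → row (0,8) (0,8) (3,8) (3,8)
{wWeM, wSeM, wEeM} → row (5,2) (5,2) (3,0) (3,0)
{wWeC, wSeC, wEeC} → row (5,2) (5,2) (3,8) (3,8)
That's 7 distinct rows out of 24 strategies.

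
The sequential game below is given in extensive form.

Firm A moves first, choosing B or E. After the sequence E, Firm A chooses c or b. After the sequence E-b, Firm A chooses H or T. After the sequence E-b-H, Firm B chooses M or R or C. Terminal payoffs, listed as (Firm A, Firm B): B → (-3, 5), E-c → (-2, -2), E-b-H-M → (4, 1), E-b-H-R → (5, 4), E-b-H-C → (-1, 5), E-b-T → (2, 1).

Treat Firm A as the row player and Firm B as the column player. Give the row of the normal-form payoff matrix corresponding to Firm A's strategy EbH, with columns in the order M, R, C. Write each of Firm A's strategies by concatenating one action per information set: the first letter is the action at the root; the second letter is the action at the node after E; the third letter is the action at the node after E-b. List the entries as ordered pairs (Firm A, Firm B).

(4,1) (5,4) (-1,5)

vs M: Firm A plays E → Firm A plays b at [E] → Firm A plays H at [E-b] → Firm B plays M at [E-b-H] → (4, 1)
vs R: Firm A plays E → Firm A plays b at [E] → Firm A plays H at [E-b] → Firm B plays R at [E-b-H] → (5, 4)
vs C: Firm A plays E → Firm A plays b at [E] → Firm A plays H at [E-b] → Firm B plays C at [E-b-H] → (-1, 5)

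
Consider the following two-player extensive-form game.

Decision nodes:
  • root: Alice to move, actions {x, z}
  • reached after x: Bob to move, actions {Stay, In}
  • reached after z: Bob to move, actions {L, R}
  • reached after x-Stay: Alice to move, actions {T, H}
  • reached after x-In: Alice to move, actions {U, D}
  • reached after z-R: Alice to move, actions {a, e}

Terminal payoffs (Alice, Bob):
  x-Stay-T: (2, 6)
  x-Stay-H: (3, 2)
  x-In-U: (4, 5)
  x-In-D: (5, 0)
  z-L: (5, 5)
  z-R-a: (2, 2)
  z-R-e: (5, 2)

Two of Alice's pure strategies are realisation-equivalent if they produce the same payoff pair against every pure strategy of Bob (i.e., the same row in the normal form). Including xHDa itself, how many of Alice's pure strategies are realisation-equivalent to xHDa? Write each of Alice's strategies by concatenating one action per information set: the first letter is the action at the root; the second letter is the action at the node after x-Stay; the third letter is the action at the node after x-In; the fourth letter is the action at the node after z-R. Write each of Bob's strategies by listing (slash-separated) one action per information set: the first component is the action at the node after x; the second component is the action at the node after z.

2

Row for xHDa (columns Stay/L, Stay/R, In/L, In/R): (3,2) (3,2) (5,0) (5,0).
Under xHDa, Alice's choice at the node after z-R can never be reached regardless of what Bob does, so varying those choices leaves every outcome unchanged.
Holding the reachable choices fixed and varying the unreachable one freely already gives 2 equivalent strategies.
No other strategy reproduces this row, so those 2 are the full class: xHDa, xHDe.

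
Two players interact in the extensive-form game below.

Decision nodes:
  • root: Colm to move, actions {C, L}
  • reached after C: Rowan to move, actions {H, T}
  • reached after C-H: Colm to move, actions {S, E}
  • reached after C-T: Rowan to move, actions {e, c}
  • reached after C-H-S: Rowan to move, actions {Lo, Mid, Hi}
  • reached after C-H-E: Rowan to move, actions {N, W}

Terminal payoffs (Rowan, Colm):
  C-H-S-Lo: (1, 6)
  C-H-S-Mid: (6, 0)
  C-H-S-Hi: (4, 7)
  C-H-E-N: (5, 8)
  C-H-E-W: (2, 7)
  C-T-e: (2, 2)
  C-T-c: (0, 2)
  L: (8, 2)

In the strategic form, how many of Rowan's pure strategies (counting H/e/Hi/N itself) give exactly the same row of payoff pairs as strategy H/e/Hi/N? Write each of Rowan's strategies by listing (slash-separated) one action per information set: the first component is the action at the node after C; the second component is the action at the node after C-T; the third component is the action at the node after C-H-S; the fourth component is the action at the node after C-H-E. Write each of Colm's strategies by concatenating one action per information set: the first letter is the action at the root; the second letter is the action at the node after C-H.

2

Row for H/e/Hi/N (columns CS, CE, LS, LE): (4,7) (5,8) (8,2) (8,2).
Under H/e/Hi/N, Rowan's choice at the node after C-T can never be reached regardless of what Colm does, so varying those choices leaves every outcome unchanged.
Holding the reachable choices fixed and varying the unreachable one freely already gives 2 equivalent strategies.
No other strategy reproduces this row, so those 2 are the full class: H/e/Hi/N, H/c/Hi/N.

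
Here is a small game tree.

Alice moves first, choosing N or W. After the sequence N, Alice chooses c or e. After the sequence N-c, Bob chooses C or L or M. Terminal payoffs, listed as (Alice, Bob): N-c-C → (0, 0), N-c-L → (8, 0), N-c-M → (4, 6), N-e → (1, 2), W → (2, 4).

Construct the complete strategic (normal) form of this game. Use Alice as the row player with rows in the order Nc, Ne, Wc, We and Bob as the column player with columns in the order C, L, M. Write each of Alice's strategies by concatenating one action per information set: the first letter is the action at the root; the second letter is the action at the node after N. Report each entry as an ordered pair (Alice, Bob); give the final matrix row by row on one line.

Row Nc: C→(0,0), L→(8,0), M→(4,6)
Row Ne: C→(1,2), L→(1,2), M→(1,2)
Row Wc: C→(2,4), L→(2,4), M→(2,4)
Row We: C→(2,4), L→(2,4), M→(2,4)

Nc: (0,0) (8,0) (4,6) | Ne: (1,2) (1,2) (1,2) | Wc: (2,4) (2,4) (2,4) | We: (2,4) (2,4) (2,4)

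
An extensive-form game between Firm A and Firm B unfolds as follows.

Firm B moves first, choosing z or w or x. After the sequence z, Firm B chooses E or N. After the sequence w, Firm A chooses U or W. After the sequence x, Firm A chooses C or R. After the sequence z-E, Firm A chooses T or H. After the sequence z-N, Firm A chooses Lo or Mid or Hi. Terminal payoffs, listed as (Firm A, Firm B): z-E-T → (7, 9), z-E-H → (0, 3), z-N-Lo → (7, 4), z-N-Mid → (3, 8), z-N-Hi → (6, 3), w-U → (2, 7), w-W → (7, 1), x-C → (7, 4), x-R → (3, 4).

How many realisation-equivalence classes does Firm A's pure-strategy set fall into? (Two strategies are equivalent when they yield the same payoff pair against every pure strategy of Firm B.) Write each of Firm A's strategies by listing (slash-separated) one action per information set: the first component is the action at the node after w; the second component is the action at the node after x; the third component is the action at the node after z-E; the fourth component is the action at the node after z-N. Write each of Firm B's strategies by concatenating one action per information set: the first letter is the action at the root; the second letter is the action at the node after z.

Firm A has 24 pure strategies: U/C/T/Lo, U/C/T/Mid, U/C/T/Hi, U/C/H/Lo, U/C/H/Mid, U/C/H/Hi, U/R/T/Lo, U/R/T/Mid, U/R/T/Hi, U/R/H/Lo, U/R/H/Mid, U/R/H/Hi, W/C/T/Lo, W/C/T/Mid, W/C/T/Hi, W/C/H/Lo, W/C/H/Mid, W/C/H/Hi, W/R/T/Lo, W/R/T/Mid, W/R/T/Hi, W/R/H/Lo, W/R/H/Mid, W/R/H/Hi. Columns: zE, zN, wE, wN, xE, xN.
{U/C/T/Lo} → row (7,9) (7,4) (2,7) (2,7) (7,4) (7,4)
{U/C/T/Mid} → row (7,9) (3,8) (2,7) (2,7) (7,4) (7,4)
{U/C/T/Hi} → row (7,9) (6,3) (2,7) (2,7) (7,4) (7,4)
{U/C/H/Lo} → row (0,3) (7,4) (2,7) (2,7) (7,4) (7,4)
{U/C/H/Mid} → row (0,3) (3,8) (2,7) (2,7) (7,4) (7,4)
{U/C/H/Hi} → row (0,3) (6,3) (2,7) (2,7) (7,4) (7,4)
{U/R/T/Lo} → row (7,9) (7,4) (2,7) (2,7) (3,4) (3,4)
{U/R/T/Mid} → row (7,9) (3,8) (2,7) (2,7) (3,4) (3,4)
{U/R/T/Hi} → row (7,9) (6,3) (2,7) (2,7) (3,4) (3,4)
{U/R/H/Lo} → row (0,3) (7,4) (2,7) (2,7) (3,4) (3,4)
{U/R/H/Mid} → row (0,3) (3,8) (2,7) (2,7) (3,4) (3,4)
{U/R/H/Hi} → row (0,3) (6,3) (2,7) (2,7) (3,4) (3,4)
{W/C/T/Lo} → row (7,9) (7,4) (7,1) (7,1) (7,4) (7,4)
{W/C/T/Mid} → row (7,9) (3,8) (7,1) (7,1) (7,4) (7,4)
{W/C/T/Hi} → row (7,9) (6,3) (7,1) (7,1) (7,4) (7,4)
{W/C/H/Lo} → row (0,3) (7,4) (7,1) (7,1) (7,4) (7,4)
{W/C/H/Mid} → row (0,3) (3,8) (7,1) (7,1) (7,4) (7,4)
{W/C/H/Hi} → row (0,3) (6,3) (7,1) (7,1) (7,4) (7,4)
{W/R/T/Lo} → row (7,9) (7,4) (7,1) (7,1) (3,4) (3,4)
{W/R/T/Mid} → row (7,9) (3,8) (7,1) (7,1) (3,4) (3,4)
{W/R/T/Hi} → row (7,9) (6,3) (7,1) (7,1) (3,4) (3,4)
{W/R/H/Lo} → row (0,3) (7,4) (7,1) (7,1) (3,4) (3,4)
{W/R/H/Mid} → row (0,3) (3,8) (7,1) (7,1) (3,4) (3,4)
{W/R/H/Hi} → row (0,3) (6,3) (7,1) (7,1) (3,4) (3,4)
That's 24 distinct rows out of 24 strategies.

24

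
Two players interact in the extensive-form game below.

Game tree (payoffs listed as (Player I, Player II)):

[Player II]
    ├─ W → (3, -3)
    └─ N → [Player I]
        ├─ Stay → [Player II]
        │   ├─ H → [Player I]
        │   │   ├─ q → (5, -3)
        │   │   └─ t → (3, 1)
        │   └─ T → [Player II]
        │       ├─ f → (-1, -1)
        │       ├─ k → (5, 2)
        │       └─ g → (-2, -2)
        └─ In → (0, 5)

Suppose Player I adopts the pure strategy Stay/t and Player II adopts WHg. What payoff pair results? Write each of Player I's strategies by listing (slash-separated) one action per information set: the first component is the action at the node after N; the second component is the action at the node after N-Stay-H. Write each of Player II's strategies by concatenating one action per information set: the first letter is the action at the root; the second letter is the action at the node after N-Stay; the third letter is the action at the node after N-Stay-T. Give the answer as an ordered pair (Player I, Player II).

Trace the play path from the root:
  Player II plays W
→ terminal payoff (3, -3).
(Player I's choice at the node after N is never reached on this path, so it doesn't affect the outcome.)

(3, -3)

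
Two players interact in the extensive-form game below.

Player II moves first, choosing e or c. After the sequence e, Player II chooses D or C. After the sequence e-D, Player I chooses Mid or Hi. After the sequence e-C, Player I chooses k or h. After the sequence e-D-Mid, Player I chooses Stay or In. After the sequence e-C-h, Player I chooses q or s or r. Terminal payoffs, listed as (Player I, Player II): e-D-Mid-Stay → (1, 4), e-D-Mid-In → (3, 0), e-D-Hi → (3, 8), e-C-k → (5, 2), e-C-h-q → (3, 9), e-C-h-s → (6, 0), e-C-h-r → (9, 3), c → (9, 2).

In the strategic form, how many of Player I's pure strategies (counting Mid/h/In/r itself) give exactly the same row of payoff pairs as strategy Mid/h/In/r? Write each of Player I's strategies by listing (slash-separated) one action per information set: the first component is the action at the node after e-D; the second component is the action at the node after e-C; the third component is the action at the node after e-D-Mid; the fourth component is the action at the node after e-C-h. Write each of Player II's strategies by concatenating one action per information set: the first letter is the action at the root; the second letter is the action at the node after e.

1

Row for Mid/h/In/r (columns eD, eC, cD, cC): (3,0) (9,3) (9,2) (9,2).
Every one of Player I's information sets is on the play path for some reply by Player II when Player I follows Mid/h/In/r.
Changing the action at any of them therefore changes at least one column, so only Mid/h/In/r itself gives this row.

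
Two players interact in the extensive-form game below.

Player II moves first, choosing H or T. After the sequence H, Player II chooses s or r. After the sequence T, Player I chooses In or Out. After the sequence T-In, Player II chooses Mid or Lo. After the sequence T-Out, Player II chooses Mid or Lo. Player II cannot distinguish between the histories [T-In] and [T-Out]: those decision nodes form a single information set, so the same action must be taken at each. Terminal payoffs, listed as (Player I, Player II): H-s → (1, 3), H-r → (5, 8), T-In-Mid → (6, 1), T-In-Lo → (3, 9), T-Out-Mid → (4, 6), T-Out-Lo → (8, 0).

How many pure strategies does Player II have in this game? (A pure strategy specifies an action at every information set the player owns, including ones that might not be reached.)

Player II owns the root with actions {H, T} — two choices.
Player II owns the node after H with actions {s, r} — two choices.
Player II owns the information set {T-In, T-Out} with actions {Mid, Lo} — two choices.
A pure strategy fixes one action at each information set independently, so the count is the product 2 × 2 × 2 = 8.
(For reference, Player I has 2 pure strategies, giving a 8×2 normal-form matrix.)

8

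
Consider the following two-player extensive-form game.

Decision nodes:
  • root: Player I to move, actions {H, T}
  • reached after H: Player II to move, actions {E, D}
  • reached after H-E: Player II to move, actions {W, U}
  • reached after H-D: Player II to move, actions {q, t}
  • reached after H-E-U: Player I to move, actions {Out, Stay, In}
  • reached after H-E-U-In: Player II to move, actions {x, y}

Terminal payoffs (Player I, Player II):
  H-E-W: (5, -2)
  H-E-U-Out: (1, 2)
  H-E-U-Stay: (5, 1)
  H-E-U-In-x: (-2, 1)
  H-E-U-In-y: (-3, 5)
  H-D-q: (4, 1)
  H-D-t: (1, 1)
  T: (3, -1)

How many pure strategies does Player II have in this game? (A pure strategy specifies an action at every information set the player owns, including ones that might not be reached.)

16

Player II owns the node after H with actions {E, D} — two choices.
Player II owns the node after H-E with actions {W, U} — two choices.
Player II owns the node after H-D with actions {q, t} — two choices.
Player II owns the node after H-E-U-In with actions {x, y} — two choices.
A pure strategy fixes one action at each information set independently, so the count is the product 2 × 2 × 2 × 2 = 16.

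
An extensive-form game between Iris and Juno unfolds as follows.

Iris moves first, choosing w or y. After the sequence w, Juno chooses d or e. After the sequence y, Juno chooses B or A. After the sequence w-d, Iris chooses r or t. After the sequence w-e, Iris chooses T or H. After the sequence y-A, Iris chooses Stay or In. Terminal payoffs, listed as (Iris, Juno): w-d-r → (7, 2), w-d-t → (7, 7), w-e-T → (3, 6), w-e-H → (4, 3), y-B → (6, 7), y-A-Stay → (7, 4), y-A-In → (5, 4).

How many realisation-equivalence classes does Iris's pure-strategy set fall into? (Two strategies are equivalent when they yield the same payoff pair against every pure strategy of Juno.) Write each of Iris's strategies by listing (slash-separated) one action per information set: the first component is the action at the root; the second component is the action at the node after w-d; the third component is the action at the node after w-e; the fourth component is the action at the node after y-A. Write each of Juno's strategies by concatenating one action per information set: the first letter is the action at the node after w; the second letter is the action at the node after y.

Iris has 16 pure strategies: w/r/T/Stay, w/r/T/In, w/r/H/Stay, w/r/H/In, w/t/T/Stay, w/t/T/In, w/t/H/Stay, w/t/H/In, y/r/T/Stay, y/r/T/In, y/r/H/Stay, y/r/H/In, y/t/T/Stay, y/t/T/In, y/t/H/Stay, y/t/H/In. Columns: dB, dA, eB, eA.
{w/r/T/Stay, w/r/T/In} → row (7,2) (7,2) (3,6) (3,6)
{w/r/H/Stay, w/r/H/In} → row (7,2) (7,2) (4,3) (4,3)
{w/t/T/Stay, w/t/T/In} → row (7,7) (7,7) (3,6) (3,6)
{w/t/H/Stay, w/t/H/In} → row (7,7) (7,7) (4,3) (4,3)
{y/r/T/Stay, y/r/H/Stay, y/t/T/Stay, y/t/H/Stay} → row (6,7) (7,4) (6,7) (7,4)
{y/r/T/In, y/r/H/In, y/t/T/In, y/t/H/In} → row (6,7) (5,4) (6,7) (5,4)
That's 6 distinct rows out of 16 strategies.

6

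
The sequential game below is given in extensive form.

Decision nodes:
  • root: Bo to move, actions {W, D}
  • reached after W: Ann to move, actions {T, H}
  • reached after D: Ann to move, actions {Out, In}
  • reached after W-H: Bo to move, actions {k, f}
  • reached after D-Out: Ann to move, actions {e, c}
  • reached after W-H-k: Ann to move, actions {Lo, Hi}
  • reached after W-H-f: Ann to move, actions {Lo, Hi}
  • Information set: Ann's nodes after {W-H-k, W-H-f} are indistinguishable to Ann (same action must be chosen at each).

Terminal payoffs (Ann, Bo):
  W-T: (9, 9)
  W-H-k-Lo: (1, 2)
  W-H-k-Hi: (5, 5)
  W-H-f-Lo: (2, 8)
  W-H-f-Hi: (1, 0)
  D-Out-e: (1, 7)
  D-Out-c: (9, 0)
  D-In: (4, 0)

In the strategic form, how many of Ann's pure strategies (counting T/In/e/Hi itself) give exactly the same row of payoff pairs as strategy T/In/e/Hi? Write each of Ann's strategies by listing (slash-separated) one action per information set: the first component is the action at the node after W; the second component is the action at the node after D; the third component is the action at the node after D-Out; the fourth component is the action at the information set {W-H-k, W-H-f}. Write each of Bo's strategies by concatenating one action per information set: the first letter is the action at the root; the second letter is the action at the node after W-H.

4

Row for T/In/e/Hi (columns Wk, Wf, Dk, Df): (9,9) (9,9) (4,0) (4,0).
Under T/In/e/Hi, Ann's choice at the node after D-Out and at the information set {W-H-k, W-H-f} can never be reached regardless of what Bo does, so varying those choices leaves every outcome unchanged.
Holding the reachable choices fixed and varying the unreachable ones freely already gives 2 × 2 = 4 equivalent strategies.
No other strategy reproduces this row, so those 4 are the full class: T/In/e/Lo, T/In/e/Hi, T/In/c/Lo, T/In/c/Hi.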